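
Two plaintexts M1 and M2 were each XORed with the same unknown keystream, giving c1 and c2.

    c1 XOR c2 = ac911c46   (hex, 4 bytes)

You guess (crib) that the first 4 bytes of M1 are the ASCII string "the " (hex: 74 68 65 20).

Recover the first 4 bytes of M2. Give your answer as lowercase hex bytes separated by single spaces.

Since c1 ⊕ c2 = M1 ⊕ M2, XORing with the guessed M1 bytes yields the corresponding M2 bytes: M2 = (c1 ⊕ c2) ⊕ M1.
ac xor 74 = d8
91 xor 68 = f9
1c xor 65 = 79
46 xor 20 = 66

d8 f9 79 66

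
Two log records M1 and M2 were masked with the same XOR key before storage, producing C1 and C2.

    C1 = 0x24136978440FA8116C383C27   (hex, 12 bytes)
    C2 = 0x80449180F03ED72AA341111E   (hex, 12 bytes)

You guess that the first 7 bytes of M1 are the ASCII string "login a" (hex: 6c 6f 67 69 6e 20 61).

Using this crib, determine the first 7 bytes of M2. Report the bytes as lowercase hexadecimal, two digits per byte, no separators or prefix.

c8389f91da111e

First, C1 ⊕ C2 = (M1 ⊕ K) ⊕ (M2 ⊕ K) = M1 ⊕ M2, so the key drops out. Then M2 = (M1 ⊕ M2) ⊕ M1 over the first 7 bytes.
byte 0: (24 ⊕ 80) ⊕ 6c = a4 ⊕ 6c = c8
byte 1: (13 ⊕ 44) ⊕ 6f = 57 ⊕ 6f = 38
byte 2: (69 ⊕ 91) ⊕ 67 = f8 ⊕ 67 = 9f
byte 3: (78 ⊕ 80) ⊕ 69 = f8 ⊕ 69 = 91
byte 4: (44 ⊕ f0) ⊕ 6e = b4 ⊕ 6e = da
byte 5: (0f ⊕ 3e) ⊕ 20 = 31 ⊕ 20 = 11
byte 6: (a8 ⊕ d7) ⊕ 61 = 7f ⊕ 61 = 1e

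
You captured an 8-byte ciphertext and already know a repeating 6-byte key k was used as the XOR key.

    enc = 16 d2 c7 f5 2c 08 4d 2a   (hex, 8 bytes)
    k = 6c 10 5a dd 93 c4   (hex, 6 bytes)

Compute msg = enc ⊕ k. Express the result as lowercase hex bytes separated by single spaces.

The 6-byte key repeats, so the effective keystream is 6c 10 5a dd 93 c4 6c 10.
byte 0: 16 xor 6c = 7a
byte 1: d2 xor 10 = c2
byte 2: c7 xor 5a = 9d
byte 3: f5 xor dd = 28
byte 4: 2c xor 93 = bf
byte 5: 08 xor c4 = cc
byte 6: 4d xor 6c = 21
byte 7: 2a xor 10 = 3a

7a c2 9d 28 bf cc 21 3a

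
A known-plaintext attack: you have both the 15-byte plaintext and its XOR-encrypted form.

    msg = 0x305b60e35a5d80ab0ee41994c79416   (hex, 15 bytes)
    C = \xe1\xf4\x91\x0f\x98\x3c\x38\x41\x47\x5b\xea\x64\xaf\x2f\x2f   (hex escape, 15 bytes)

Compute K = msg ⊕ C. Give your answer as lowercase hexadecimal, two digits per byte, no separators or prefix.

Since C = msg ⊕ K, XORing both sides with msg gives K = msg ⊕ C.
byte 0: 00110000 ^ 11100001 = 11010001
byte 1: 01011011 ^ 11110100 = 10101111
byte 2: 01100000 ^ 10010001 = 11110001
byte 3: 11100011 ^ 00001111 = 11101100
byte 4: 01011010 ^ 10011000 = 11000010
byte 5: 01011101 ^ 00111100 = 01100001
byte 6: 10000000 ^ 00111000 = 10111000
byte 7: 10101011 ^ 01000001 = 11101010
byte 8: 00001110 ^ 01000111 = 01001001
byte 9: 11100100 ^ 01011011 = 10111111
byte 10: 00011001 ^ 11101010 = 11110011
byte 11: 10010100 ^ 01100100 = 11110000
byte 12: 11000111 ^ 10101111 = 01101000
byte 13: 10010100 ^ 00101111 = 10111011
byte 14: 00010110 ^ 00101111 = 00111001

d1aff1ecc261b8ea49bff3f068bb39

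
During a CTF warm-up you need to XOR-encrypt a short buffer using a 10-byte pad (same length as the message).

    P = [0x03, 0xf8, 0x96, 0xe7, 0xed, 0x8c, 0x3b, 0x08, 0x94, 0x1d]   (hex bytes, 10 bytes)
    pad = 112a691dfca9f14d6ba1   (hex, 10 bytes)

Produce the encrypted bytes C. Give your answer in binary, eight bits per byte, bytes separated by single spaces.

00010010 11010010 11111111 11111010 00010001 00100101 11001010 01000101 11111111 10111100

XOR is its own inverse, so applying the key byte-wise gives the result directly.
03 ^ 11 = 12
f8 ^ 2a = d2
96 ^ 69 = ff
e7 ^ 1d = fa
ed ^ fc = 11
8c ^ a9 = 25
3b ^ f1 = ca
08 ^ 4d = 45
94 ^ 6b = ff
1d ^ a1 = bc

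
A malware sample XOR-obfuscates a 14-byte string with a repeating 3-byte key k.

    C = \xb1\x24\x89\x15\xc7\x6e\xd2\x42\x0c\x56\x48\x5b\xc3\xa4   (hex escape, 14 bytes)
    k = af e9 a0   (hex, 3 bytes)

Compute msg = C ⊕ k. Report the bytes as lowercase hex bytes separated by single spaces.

The 3-byte key repeats, so the effective keystream is af e9 a0 af e9 a0 af e9 a0 af e9 a0 af e9.
byte 0: b1 ⊕ af = 1e
byte 1: 24 ⊕ e9 = cd
byte 2: 89 ⊕ a0 = 29
byte 3: 15 ⊕ af = ba
byte 4: c7 ⊕ e9 = 2e
byte 5: 6e ⊕ a0 = ce
byte 6: d2 ⊕ af = 7d
byte 7: 42 ⊕ e9 = ab
byte 8: 0c ⊕ a0 = ac
byte 9: 56 ⊕ af = f9
byte 10: 48 ⊕ e9 = a1
byte 11: 5b ⊕ a0 = fb
byte 12: c3 ⊕ af = 6c
byte 13: a4 ⊕ e9 = 4d

1e cd 29 ba 2e ce 7d ab ac f9 a1 fb 6c 4d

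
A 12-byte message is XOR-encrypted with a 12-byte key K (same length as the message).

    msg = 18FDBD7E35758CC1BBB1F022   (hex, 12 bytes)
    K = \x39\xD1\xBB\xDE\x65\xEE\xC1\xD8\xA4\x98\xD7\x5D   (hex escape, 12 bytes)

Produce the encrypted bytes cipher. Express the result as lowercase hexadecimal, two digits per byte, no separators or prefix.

212c06a0509b4d191f29277f

XOR is its own inverse, so applying the key byte-wise gives the result directly.
18 ^ 39 = 21
fd ^ d1 = 2c
bd ^ bb = 06
7e ^ de = a0
35 ^ 65 = 50
75 ^ ee = 9b
8c ^ c1 = 4d
c1 ^ d8 = 19
bb ^ a4 = 1f
b1 ^ 98 = 29
f0 ^ d7 = 27
22 ^ 5d = 7f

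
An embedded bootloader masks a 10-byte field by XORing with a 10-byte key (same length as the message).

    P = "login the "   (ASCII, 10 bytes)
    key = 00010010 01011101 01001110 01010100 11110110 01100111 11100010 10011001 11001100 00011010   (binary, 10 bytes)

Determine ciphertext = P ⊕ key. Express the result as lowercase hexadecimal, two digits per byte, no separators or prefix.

108 XOR  18 = 126
111 XOR  93 =  50
103 XOR  78 =  41
105 XOR  84 =  61
110 XOR 246 = 152
 32 XOR 103 =  71
116 XOR 226 = 150
104 XOR 153 = 241
101 XOR 204 = 169
 32 XOR  26 =  58

7e32293d984796f1a93a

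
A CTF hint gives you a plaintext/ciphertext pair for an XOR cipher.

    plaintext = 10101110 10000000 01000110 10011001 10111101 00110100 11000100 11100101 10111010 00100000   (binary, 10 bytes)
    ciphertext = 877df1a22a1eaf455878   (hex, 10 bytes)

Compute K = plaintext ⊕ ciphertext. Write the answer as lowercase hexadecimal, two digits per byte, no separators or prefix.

29fdb73b972a6ba0e258

Since ciphertext = plaintext ⊕ K, XORing both sides with plaintext gives K = plaintext ⊕ ciphertext.
174 ⊕ 135 =  41
128 ⊕ 125 = 253
 70 ⊕ 241 = 183
153 ⊕ 162 =  59
189 ⊕  42 = 151
 52 ⊕  30 =  42
196 ⊕ 175 = 107
229 ⊕  69 = 160
186 ⊕  88 = 226
 32 ⊕ 120 =  88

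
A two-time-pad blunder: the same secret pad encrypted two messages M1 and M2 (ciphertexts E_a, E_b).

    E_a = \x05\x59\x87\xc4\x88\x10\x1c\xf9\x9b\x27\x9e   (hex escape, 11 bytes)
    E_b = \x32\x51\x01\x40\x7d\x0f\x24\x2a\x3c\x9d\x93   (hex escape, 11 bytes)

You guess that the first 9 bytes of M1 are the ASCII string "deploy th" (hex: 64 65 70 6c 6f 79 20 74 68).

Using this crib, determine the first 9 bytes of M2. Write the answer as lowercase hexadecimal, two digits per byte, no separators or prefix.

First, E_a ⊕ E_b = (M1 ⊕ K) ⊕ (M2 ⊕ K) = M1 ⊕ M2, so the key drops out. Then M2 = (M1 ⊕ M2) ⊕ M1 over the first 9 bytes.
byte 0: (05 ^ 32) ^ 64 = 37 ^ 64 = 53
byte 1: (59 ^ 51) ^ 65 = 08 ^ 65 = 6d
byte 2: (87 ^ 01) ^ 70 = 86 ^ 70 = f6
byte 3: (c4 ^ 40) ^ 6c = 84 ^ 6c = e8
byte 4: (88 ^ 7d) ^ 6f = f5 ^ 6f = 9a
byte 5: (10 ^ 0f) ^ 79 = 1f ^ 79 = 66
byte 6: (1c ^ 24) ^ 20 = 38 ^ 20 = 18
byte 7: (f9 ^ 2a) ^ 74 = d3 ^ 74 = a7
byte 8: (9b ^ 3c) ^ 68 = a7 ^ 68 = cf

536df6e89a6618a7cf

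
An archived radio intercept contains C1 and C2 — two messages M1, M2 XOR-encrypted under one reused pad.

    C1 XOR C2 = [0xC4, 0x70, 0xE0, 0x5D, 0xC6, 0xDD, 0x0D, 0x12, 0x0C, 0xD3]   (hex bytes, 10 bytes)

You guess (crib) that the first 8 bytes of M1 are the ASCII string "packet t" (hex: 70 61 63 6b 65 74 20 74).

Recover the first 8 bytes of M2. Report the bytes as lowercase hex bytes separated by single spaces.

b4 11 83 36 a3 a9 2d 66

Since C1 ⊕ C2 = M1 ⊕ M2, XORing with the guessed M1 bytes yields the corresponding M2 bytes: M2 = (C1 ⊕ C2) ⊕ M1.
byte 0: 11000100 XOR 01110000 = 10110100
byte 1: 01110000 XOR 01100001 = 00010001
byte 2: 11100000 XOR 01100011 = 10000011
byte 3: 01011101 XOR 01101011 = 00110110
byte 4: 11000110 XOR 01100101 = 10100011
byte 5: 11011101 XOR 01110100 = 10101001
byte 6: 00001101 XOR 00100000 = 00101101
byte 7: 00010010 XOR 01110100 = 01100110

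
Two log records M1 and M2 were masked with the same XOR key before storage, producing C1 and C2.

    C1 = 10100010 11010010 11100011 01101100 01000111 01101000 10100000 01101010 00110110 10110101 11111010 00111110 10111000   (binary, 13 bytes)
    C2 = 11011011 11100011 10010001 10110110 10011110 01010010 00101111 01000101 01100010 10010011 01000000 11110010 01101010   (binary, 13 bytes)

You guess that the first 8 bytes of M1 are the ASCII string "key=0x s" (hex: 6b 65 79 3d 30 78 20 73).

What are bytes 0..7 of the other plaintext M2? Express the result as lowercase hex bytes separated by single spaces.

First, C1 ⊕ C2 = (M1 ⊕ K) ⊕ (M2 ⊕ K) = M1 ⊕ M2, so the key drops out. Then M2 = (M1 ⊕ M2) ⊕ M1 over the first 8 bytes.
byte 0: (a2 ⊕ db) ⊕ 6b = 79 ⊕ 6b = 12
byte 1: (d2 ⊕ e3) ⊕ 65 = 31 ⊕ 65 = 54
byte 2: (e3 ⊕ 91) ⊕ 79 = 72 ⊕ 79 = 0b
byte 3: (6c ⊕ b6) ⊕ 3d = da ⊕ 3d = e7
byte 4: (47 ⊕ 9e) ⊕ 30 = d9 ⊕ 30 = e9
byte 5: (68 ⊕ 52) ⊕ 78 = 3a ⊕ 78 = 42
byte 6: (a0 ⊕ 2f) ⊕ 20 = 8f ⊕ 20 = af
byte 7: (6a ⊕ 45) ⊕ 73 = 2f ⊕ 73 = 5c

12 54 0b e7 e9 42 af 5c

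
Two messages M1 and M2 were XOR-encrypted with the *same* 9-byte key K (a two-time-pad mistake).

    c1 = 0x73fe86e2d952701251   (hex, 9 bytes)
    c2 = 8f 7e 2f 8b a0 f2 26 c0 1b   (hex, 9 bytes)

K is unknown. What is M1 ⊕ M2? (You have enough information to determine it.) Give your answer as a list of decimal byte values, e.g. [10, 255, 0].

c1 ⊕ c2 = (M1 ⊕ K) ⊕ (M2 ⊕ K) = M1 ⊕ M2 — the shared key cancels under XOR.
byte 0: 73 ⊕ 8f = fc
byte 1: fe ⊕ 7e = 80
byte 2: 86 ⊕ 2f = a9
byte 3: e2 ⊕ 8b = 69
byte 4: d9 ⊕ a0 = 79
byte 5: 52 ⊕ f2 = a0
byte 6: 70 ⊕ 26 = 56
byte 7: 12 ⊕ c0 = d2
byte 8: 51 ⊕ 1b = 4a

[252, 128, 169, 105, 121, 160, 86, 210, 74]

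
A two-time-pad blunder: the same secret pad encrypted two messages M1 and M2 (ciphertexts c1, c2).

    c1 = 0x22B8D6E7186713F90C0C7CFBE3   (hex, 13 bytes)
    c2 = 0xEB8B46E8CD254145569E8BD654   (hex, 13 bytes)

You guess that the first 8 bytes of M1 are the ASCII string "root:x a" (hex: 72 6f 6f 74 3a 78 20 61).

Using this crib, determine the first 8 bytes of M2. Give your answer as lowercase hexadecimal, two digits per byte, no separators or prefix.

First, c1 ⊕ c2 = (M1 ⊕ K) ⊕ (M2 ⊕ K) = M1 ⊕ M2, so the key drops out. Then M2 = (M1 ⊕ M2) ⊕ M1 over the first 8 bytes.
byte 0: (22 ⊕ eb) ⊕ 72 = c9 ⊕ 72 = bb
byte 1: (b8 ⊕ 8b) ⊕ 6f = 33 ⊕ 6f = 5c
byte 2: (d6 ⊕ 46) ⊕ 6f = 90 ⊕ 6f = ff
byte 3: (e7 ⊕ e8) ⊕ 74 = 0f ⊕ 74 = 7b
byte 4: (18 ⊕ cd) ⊕ 3a = d5 ⊕ 3a = ef
byte 5: (67 ⊕ 25) ⊕ 78 = 42 ⊕ 78 = 3a
byte 6: (13 ⊕ 41) ⊕ 20 = 52 ⊕ 20 = 72
byte 7: (f9 ⊕ 45) ⊕ 61 = bc ⊕ 61 = dd

bb5cff7bef3a72dd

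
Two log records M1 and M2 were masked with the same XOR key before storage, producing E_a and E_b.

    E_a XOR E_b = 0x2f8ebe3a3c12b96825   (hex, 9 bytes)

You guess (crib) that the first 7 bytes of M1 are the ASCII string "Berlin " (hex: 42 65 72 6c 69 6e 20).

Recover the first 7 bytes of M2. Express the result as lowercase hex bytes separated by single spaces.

Since E_a ⊕ E_b = M1 ⊕ M2, XORing with the guessed M1 bytes yields the corresponding M2 bytes: M2 = (E_a ⊕ E_b) ⊕ M1.
 47 ⊕  66 = 109
142 ⊕ 101 = 235
190 ⊕ 114 = 204
 58 ⊕ 108 =  86
 60 ⊕ 105 =  85
 18 ⊕ 110 = 124
185 ⊕  32 = 153

6d eb cc 56 55 7c 99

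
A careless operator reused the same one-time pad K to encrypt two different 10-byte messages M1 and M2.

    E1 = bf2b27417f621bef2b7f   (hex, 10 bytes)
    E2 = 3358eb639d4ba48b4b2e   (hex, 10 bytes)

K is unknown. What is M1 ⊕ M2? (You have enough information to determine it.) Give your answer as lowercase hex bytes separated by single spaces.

E1 ⊕ E2 = (M1 ⊕ K) ⊕ (M2 ⊕ K) = M1 ⊕ M2 — the shared key cancels under XOR.
byte 0: 10111111 ⊕ 00110011 = 10001100
byte 1: 00101011 ⊕ 01011000 = 01110011
byte 2: 00100111 ⊕ 11101011 = 11001100
byte 3: 01000001 ⊕ 01100011 = 00100010
byte 4: 01111111 ⊕ 10011101 = 11100010
byte 5: 01100010 ⊕ 01001011 = 00101001
byte 6: 00011011 ⊕ 10100100 = 10111111
byte 7: 11101111 ⊕ 10001011 = 01100100
byte 8: 00101011 ⊕ 01001011 = 01100000
byte 9: 01111111 ⊕ 00101110 = 01010001

8c 73 cc 22 e2 29 bf 64 60 51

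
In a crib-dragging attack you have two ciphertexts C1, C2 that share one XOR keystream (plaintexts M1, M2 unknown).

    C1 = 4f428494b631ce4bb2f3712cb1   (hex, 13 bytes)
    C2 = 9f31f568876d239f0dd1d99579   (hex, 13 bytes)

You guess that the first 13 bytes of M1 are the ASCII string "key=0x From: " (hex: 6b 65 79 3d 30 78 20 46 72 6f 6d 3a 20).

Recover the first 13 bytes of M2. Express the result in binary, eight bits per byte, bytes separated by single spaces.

First, C1 ⊕ C2 = (M1 ⊕ K) ⊕ (M2 ⊕ K) = M1 ⊕ M2, so the key drops out. Then M2 = (M1 ⊕ M2) ⊕ M1 over the first 13 bytes.
byte 0: (4f ⊕ 9f) ⊕ 6b = d0 ⊕ 6b = bb
byte 1: (42 ⊕ 31) ⊕ 65 = 73 ⊕ 65 = 16
byte 2: (84 ⊕ f5) ⊕ 79 = 71 ⊕ 79 = 08
byte 3: (94 ⊕ 68) ⊕ 3d = fc ⊕ 3d = c1
byte 4: (b6 ⊕ 87) ⊕ 30 = 31 ⊕ 30 = 01
byte 5: (31 ⊕ 6d) ⊕ 78 = 5c ⊕ 78 = 24
byte 6: (ce ⊕ 23) ⊕ 20 = ed ⊕ 20 = cd
byte 7: (4b ⊕ 9f) ⊕ 46 = d4 ⊕ 46 = 92
byte 8: (b2 ⊕ 0d) ⊕ 72 = bf ⊕ 72 = cd
byte 9: (f3 ⊕ d1) ⊕ 6f = 22 ⊕ 6f = 4d
byte 10: (71 ⊕ d9) ⊕ 6d = a8 ⊕ 6d = c5
byte 11: (2c ⊕ 95) ⊕ 3a = b9 ⊕ 3a = 83
byte 12: (b1 ⊕ 79) ⊕ 20 = c8 ⊕ 20 = e8

10111011 00010110 00001000 11000001 00000001 00100100 11001101 10010010 11001101 01001101 11000101 10000011 11101000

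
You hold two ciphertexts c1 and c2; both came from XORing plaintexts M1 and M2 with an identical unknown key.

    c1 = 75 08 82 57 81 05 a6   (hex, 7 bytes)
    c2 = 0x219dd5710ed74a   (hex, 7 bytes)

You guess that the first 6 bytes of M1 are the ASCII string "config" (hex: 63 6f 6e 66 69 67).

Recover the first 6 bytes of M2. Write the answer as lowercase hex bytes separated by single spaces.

37 fa 39 40 e6 b5

First, c1 ⊕ c2 = (M1 ⊕ K) ⊕ (M2 ⊕ K) = M1 ⊕ M2, so the key drops out. Then M2 = (M1 ⊕ M2) ⊕ M1 over the first 6 bytes.
byte 0: (75 ^ 21) ^ 63 = 54 ^ 63 = 37
byte 1: (08 ^ 9d) ^ 6f = 95 ^ 6f = fa
byte 2: (82 ^ d5) ^ 6e = 57 ^ 6e = 39
byte 3: (57 ^ 71) ^ 66 = 26 ^ 66 = 40
byte 4: (81 ^ 0e) ^ 69 = 8f ^ 69 = e6
byte 5: (05 ^ d7) ^ 67 = d2 ^ 67 = b5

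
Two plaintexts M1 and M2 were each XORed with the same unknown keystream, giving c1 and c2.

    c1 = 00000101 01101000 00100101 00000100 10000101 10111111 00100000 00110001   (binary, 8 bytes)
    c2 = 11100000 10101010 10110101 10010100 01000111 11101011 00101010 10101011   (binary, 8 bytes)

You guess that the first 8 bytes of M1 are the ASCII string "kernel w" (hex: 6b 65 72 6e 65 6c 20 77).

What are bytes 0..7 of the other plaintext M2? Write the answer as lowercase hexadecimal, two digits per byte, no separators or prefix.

8ea7e2fea7382aed

First, c1 ⊕ c2 = (M1 ⊕ K) ⊕ (M2 ⊕ K) = M1 ⊕ M2, so the key drops out. Then M2 = (M1 ⊕ M2) ⊕ M1 over the first 8 bytes.
byte 0: (05 ⊕ e0) ⊕ 6b = e5 ⊕ 6b = 8e
byte 1: (68 ⊕ aa) ⊕ 65 = c2 ⊕ 65 = a7
byte 2: (25 ⊕ b5) ⊕ 72 = 90 ⊕ 72 = e2
byte 3: (04 ⊕ 94) ⊕ 6e = 90 ⊕ 6e = fe
byte 4: (85 ⊕ 47) ⊕ 65 = c2 ⊕ 65 = a7
byte 5: (bf ⊕ eb) ⊕ 6c = 54 ⊕ 6c = 38
byte 6: (20 ⊕ 2a) ⊕ 20 = 0a ⊕ 20 = 2a
byte 7: (31 ⊕ ab) ⊕ 77 = 9a ⊕ 77 = ed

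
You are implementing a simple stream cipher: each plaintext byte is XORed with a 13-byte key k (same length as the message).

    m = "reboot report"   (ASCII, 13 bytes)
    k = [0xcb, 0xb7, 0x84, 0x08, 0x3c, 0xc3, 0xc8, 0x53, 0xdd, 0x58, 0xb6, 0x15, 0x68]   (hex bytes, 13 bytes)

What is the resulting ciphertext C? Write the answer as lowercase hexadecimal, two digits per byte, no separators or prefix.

b9d2e66753b7e821b828d9671c

byte 0: 72 ⊕ cb = b9
byte 1: 65 ⊕ b7 = d2
byte 2: 62 ⊕ 84 = e6
byte 3: 6f ⊕ 08 = 67
byte 4: 6f ⊕ 3c = 53
byte 5: 74 ⊕ c3 = b7
byte 6: 20 ⊕ c8 = e8
byte 7: 72 ⊕ 53 = 21
byte 8: 65 ⊕ dd = b8
byte 9: 70 ⊕ 58 = 28
byte 10: 6f ⊕ b6 = d9
byte 11: 72 ⊕ 15 = 67
byte 12: 74 ⊕ 68 = 1c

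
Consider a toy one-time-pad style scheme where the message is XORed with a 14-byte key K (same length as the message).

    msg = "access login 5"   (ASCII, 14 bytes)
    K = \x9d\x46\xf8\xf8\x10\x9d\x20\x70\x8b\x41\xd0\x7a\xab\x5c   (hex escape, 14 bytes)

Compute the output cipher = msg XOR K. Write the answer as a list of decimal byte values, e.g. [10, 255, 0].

[252, 37, 155, 157, 99, 238, 0, 28, 228, 38, 185, 20, 139, 105]

XOR is its own inverse, so applying the key byte-wise gives the result directly.
61 XOR 9d = fc
63 XOR 46 = 25
63 XOR f8 = 9b
65 XOR f8 = 9d
73 XOR 10 = 63
73 XOR 9d = ee
20 XOR 20 = 00
6c XOR 70 = 1c
6f XOR 8b = e4
67 XOR 41 = 26
69 XOR d0 = b9
6e XOR 7a = 14
20 XOR ab = 8b
35 XOR 5c = 69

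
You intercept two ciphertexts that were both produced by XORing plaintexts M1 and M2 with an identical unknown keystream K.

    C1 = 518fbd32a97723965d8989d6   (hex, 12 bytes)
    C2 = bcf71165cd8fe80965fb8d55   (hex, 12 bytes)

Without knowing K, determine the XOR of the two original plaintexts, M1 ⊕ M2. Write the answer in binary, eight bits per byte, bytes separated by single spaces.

11101101 01111000 10101100 01010111 01100100 11111000 11001011 10011111 00111000 01110010 00000100 10000011

C1 ⊕ C2 = (M1 ⊕ K) ⊕ (M2 ⊕ K) = M1 ⊕ M2 — the shared key cancels under XOR.
byte 0: 01010001 xor 10111100 = 11101101
byte 1: 10001111 xor 11110111 = 01111000
byte 2: 10111101 xor 00010001 = 10101100
byte 3: 00110010 xor 01100101 = 01010111
byte 4: 10101001 xor 11001101 = 01100100
byte 5: 01110111 xor 10001111 = 11111000
byte 6: 00100011 xor 11101000 = 11001011
byte 7: 10010110 xor 00001001 = 10011111
byte 8: 01011101 xor 01100101 = 00111000
byte 9: 10001001 xor 11111011 = 01110010
byte 10: 10001001 xor 10001101 = 00000100
byte 11: 11010110 xor 01010101 = 10000011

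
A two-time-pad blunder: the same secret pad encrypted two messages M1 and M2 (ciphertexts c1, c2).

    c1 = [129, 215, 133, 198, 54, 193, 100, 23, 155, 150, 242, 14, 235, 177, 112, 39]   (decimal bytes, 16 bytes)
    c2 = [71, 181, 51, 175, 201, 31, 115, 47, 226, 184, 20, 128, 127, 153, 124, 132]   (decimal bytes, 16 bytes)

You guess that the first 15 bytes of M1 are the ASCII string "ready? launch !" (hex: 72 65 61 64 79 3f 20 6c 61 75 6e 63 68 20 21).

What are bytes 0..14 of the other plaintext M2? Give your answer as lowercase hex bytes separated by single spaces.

b4 07 d7 0d 86 e1 37 54 18 5b 88 ed fc 08 2d

First, c1 ⊕ c2 = (M1 ⊕ K) ⊕ (M2 ⊕ K) = M1 ⊕ M2, so the key drops out. Then M2 = (M1 ⊕ M2) ⊕ M1 over the first 15 bytes.
byte 0: (81 xor 47) xor 72 = c6 xor 72 = b4
byte 1: (d7 xor b5) xor 65 = 62 xor 65 = 07
byte 2: (85 xor 33) xor 61 = b6 xor 61 = d7
byte 3: (c6 xor af) xor 64 = 69 xor 64 = 0d
byte 4: (36 xor c9) xor 79 = ff xor 79 = 86
byte 5: (c1 xor 1f) xor 3f = de xor 3f = e1
byte 6: (64 xor 73) xor 20 = 17 xor 20 = 37
byte 7: (17 xor 2f) xor 6c = 38 xor 6c = 54
byte 8: (9b xor e2) xor 61 = 79 xor 61 = 18
byte 9: (96 xor b8) xor 75 = 2e xor 75 = 5b
byte 10: (f2 xor 14) xor 6e = e6 xor 6e = 88
byte 11: (0e xor 80) xor 63 = 8e xor 63 = ed
byte 12: (eb xor 7f) xor 68 = 94 xor 68 = fc
byte 13: (b1 xor 99) xor 20 = 28 xor 20 = 08
byte 14: (70 xor 7c) xor 21 = 0c xor 21 = 2d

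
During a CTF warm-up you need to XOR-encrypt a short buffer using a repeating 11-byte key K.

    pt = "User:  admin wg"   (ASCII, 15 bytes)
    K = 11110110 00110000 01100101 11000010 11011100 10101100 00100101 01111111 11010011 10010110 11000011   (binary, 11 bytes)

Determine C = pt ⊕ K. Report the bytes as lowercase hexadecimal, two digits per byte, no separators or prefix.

a34300b0e68c051eb7fbaa981012a5

The 11-byte key repeats, so the effective keystream is f6 30 65 c2 dc ac 25 7f d3 96 c3 f6 30 65 c2.
byte 0: 55 XOR f6 = a3
byte 1: 73 XOR 30 = 43
byte 2: 65 XOR 65 = 00
byte 3: 72 XOR c2 = b0
byte 4: 3a XOR dc = e6
byte 5: 20 XOR ac = 8c
byte 6: 20 XOR 25 = 05
byte 7: 61 XOR 7f = 1e
byte 8: 64 XOR d3 = b7
byte 9: 6d XOR 96 = fb
byte 10: 69 XOR c3 = aa
byte 11: 6e XOR f6 = 98
byte 12: 20 XOR 30 = 10
byte 13: 77 XOR 65 = 12
byte 14: 67 XOR c2 = a5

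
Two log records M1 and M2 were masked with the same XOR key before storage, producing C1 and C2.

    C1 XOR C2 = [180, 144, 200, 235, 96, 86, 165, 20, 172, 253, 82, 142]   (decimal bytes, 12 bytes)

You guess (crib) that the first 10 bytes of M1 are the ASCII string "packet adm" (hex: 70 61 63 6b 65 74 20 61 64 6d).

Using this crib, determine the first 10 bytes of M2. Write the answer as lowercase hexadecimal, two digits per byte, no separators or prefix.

c4f1ab8005228575c890

Since C1 ⊕ C2 = M1 ⊕ M2, XORing with the guessed M1 bytes yields the corresponding M2 bytes: M2 = (C1 ⊕ C2) ⊕ M1.
byte 0: b4 ^ 70 = c4
byte 1: 90 ^ 61 = f1
byte 2: c8 ^ 63 = ab
byte 3: eb ^ 6b = 80
byte 4: 60 ^ 65 = 05
byte 5: 56 ^ 74 = 22
byte 6: a5 ^ 20 = 85
byte 7: 14 ^ 61 = 75
byte 8: ac ^ 64 = c8
byte 9: fd ^ 6d = 90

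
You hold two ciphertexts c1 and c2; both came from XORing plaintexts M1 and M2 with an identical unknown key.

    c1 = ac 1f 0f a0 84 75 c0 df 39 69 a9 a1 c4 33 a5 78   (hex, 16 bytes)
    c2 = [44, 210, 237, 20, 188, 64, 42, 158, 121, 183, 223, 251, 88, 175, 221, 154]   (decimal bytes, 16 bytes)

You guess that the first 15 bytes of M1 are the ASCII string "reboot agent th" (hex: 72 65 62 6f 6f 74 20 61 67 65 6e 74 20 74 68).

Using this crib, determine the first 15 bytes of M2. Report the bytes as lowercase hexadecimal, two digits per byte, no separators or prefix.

f2a880db5741ca2027bb182ebce810

First, c1 ⊕ c2 = (M1 ⊕ K) ⊕ (M2 ⊕ K) = M1 ⊕ M2, so the key drops out. Then M2 = (M1 ⊕ M2) ⊕ M1 over the first 15 bytes.
byte 0: (ac XOR 2c) XOR 72 = 80 XOR 72 = f2
byte 1: (1f XOR d2) XOR 65 = cd XOR 65 = a8
byte 2: (0f XOR ed) XOR 62 = e2 XOR 62 = 80
byte 3: (a0 XOR 14) XOR 6f = b4 XOR 6f = db
byte 4: (84 XOR bc) XOR 6f = 38 XOR 6f = 57
byte 5: (75 XOR 40) XOR 74 = 35 XOR 74 = 41
byte 6: (c0 XOR 2a) XOR 20 = ea XOR 20 = ca
byte 7: (df XOR 9e) XOR 61 = 41 XOR 61 = 20
byte 8: (39 XOR 79) XOR 67 = 40 XOR 67 = 27
byte 9: (69 XOR b7) XOR 65 = de XOR 65 = bb
byte 10: (a9 XOR df) XOR 6e = 76 XOR 6e = 18
byte 11: (a1 XOR fb) XOR 74 = 5a XOR 74 = 2e
byte 12: (c4 XOR 58) XOR 20 = 9c XOR 20 = bc
byte 13: (33 XOR af) XOR 74 = 9c XOR 74 = e8
byte 14: (a5 XOR dd) XOR 68 = 78 XOR 68 = 10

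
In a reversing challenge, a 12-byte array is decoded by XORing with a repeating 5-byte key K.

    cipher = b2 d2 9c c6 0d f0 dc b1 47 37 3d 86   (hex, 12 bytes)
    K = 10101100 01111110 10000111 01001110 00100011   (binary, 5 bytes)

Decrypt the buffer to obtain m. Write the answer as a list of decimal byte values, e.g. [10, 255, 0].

[30, 172, 27, 136, 46, 92, 162, 54, 9, 20, 145, 248]

The 5-byte key repeats, so the effective keystream is ac 7e 87 4e 23 ac 7e 87 4e 23 ac 7e.
byte 0: 178 xor 172 =  30
byte 1: 210 xor 126 = 172
byte 2: 156 xor 135 =  27
byte 3: 198 xor  78 = 136
byte 4:  13 xor  35 =  46
byte 5: 240 xor 172 =  92
byte 6: 220 xor 126 = 162
byte 7: 177 xor 135 =  54
byte 8:  71 xor  78 =   9
byte 9:  55 xor  35 =  20
byte 10:  61 xor 172 = 145
byte 11: 134 xor 126 = 248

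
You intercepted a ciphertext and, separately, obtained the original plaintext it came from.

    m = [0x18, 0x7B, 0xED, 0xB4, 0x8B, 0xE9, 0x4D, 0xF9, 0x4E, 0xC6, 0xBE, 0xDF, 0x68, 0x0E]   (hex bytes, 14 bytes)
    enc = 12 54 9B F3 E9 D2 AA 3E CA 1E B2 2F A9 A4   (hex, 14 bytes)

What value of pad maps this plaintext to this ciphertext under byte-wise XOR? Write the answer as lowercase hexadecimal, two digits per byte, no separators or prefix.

Since enc = m ⊕ pad, XORing both sides with m gives pad = m ⊕ enc.
byte 0:  24 ^  18 =  10
byte 1: 123 ^  84 =  47
byte 2: 237 ^ 155 = 118
byte 3: 180 ^ 243 =  71
byte 4: 139 ^ 233 =  98
byte 5: 233 ^ 210 =  59
byte 6:  77 ^ 170 = 231
byte 7: 249 ^  62 = 199
byte 8:  78 ^ 202 = 132
byte 9: 198 ^  30 = 216
byte 10: 190 ^ 178 =  12
byte 11: 223 ^  47 = 240
byte 12: 104 ^ 169 = 193
byte 13:  14 ^ 164 = 170

0a2f7647623be7c784d80cf0c1aa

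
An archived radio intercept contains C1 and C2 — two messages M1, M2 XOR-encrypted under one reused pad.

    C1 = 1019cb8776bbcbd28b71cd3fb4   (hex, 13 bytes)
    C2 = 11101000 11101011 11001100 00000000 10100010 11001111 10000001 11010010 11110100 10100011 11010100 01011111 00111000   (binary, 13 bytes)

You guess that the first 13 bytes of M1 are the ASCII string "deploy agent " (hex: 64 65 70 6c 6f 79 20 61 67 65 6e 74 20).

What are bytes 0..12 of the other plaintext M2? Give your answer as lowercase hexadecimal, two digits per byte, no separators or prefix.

9c9777ebbb0d6a6118b77714ac

First, C1 ⊕ C2 = (M1 ⊕ K) ⊕ (M2 ⊕ K) = M1 ⊕ M2, so the key drops out. Then M2 = (M1 ⊕ M2) ⊕ M1 over the first 13 bytes.
byte 0: (10 ⊕ e8) ⊕ 64 = f8 ⊕ 64 = 9c
byte 1: (19 ⊕ eb) ⊕ 65 = f2 ⊕ 65 = 97
byte 2: (cb ⊕ cc) ⊕ 70 = 07 ⊕ 70 = 77
byte 3: (87 ⊕ 00) ⊕ 6c = 87 ⊕ 6c = eb
byte 4: (76 ⊕ a2) ⊕ 6f = d4 ⊕ 6f = bb
byte 5: (bb ⊕ cf) ⊕ 79 = 74 ⊕ 79 = 0d
byte 6: (cb ⊕ 81) ⊕ 20 = 4a ⊕ 20 = 6a
byte 7: (d2 ⊕ d2) ⊕ 61 = 00 ⊕ 61 = 61
byte 8: (8b ⊕ f4) ⊕ 67 = 7f ⊕ 67 = 18
byte 9: (71 ⊕ a3) ⊕ 65 = d2 ⊕ 65 = b7
byte 10: (cd ⊕ d4) ⊕ 6e = 19 ⊕ 6e = 77
byte 11: (3f ⊕ 5f) ⊕ 74 = 60 ⊕ 74 = 14
byte 12: (b4 ⊕ 38) ⊕ 20 = 8c ⊕ 20 = ac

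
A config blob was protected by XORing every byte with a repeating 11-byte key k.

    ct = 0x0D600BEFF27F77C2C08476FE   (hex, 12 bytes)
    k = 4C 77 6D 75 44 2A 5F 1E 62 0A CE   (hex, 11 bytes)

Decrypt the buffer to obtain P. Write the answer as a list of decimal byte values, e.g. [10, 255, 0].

The 11-byte key repeats, so the effective keystream is 4c 77 6d 75 44 2a 5f 1e 62 0a ce 4c.
byte 0: 0d xor 4c = 41
byte 1: 60 xor 77 = 17
byte 2: 0b xor 6d = 66
byte 3: ef xor 75 = 9a
byte 4: f2 xor 44 = b6
byte 5: 7f xor 2a = 55
byte 6: 77 xor 5f = 28
byte 7: c2 xor 1e = dc
byte 8: c0 xor 62 = a2
byte 9: 84 xor 0a = 8e
byte 10: 76 xor ce = b8
byte 11: fe xor 4c = b2

[65, 23, 102, 154, 182, 85, 40, 220, 162, 142, 184, 178]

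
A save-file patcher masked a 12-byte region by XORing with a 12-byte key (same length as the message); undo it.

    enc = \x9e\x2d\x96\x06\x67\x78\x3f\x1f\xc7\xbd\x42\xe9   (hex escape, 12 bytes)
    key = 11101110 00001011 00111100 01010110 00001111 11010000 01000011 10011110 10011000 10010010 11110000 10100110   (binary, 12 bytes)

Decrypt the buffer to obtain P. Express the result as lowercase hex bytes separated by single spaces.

byte 0: 9e XOR ee = 70
byte 1: 2d XOR 0b = 26
byte 2: 96 XOR 3c = aa
byte 3: 06 XOR 56 = 50
byte 4: 67 XOR 0f = 68
byte 5: 78 XOR d0 = a8
byte 6: 3f XOR 43 = 7c
byte 7: 1f XOR 9e = 81
byte 8: c7 XOR 98 = 5f
byte 9: bd XOR 92 = 2f
byte 10: 42 XOR f0 = b2
byte 11: e9 XOR a6 = 4f

70 26 aa 50 68 a8 7c 81 5f 2f b2 4f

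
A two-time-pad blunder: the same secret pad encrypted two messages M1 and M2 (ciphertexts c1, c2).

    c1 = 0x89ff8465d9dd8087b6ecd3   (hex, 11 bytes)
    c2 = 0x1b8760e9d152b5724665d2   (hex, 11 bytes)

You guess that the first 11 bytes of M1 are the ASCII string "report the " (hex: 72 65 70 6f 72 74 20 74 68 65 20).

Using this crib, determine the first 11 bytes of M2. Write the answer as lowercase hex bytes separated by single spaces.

First, c1 ⊕ c2 = (M1 ⊕ K) ⊕ (M2 ⊕ K) = M1 ⊕ M2, so the key drops out. Then M2 = (M1 ⊕ M2) ⊕ M1 over the first 11 bytes.
byte 0: (89 XOR 1b) XOR 72 = 92 XOR 72 = e0
byte 1: (ff XOR 87) XOR 65 = 78 XOR 65 = 1d
byte 2: (84 XOR 60) XOR 70 = e4 XOR 70 = 94
byte 3: (65 XOR e9) XOR 6f = 8c XOR 6f = e3
byte 4: (d9 XOR d1) XOR 72 = 08 XOR 72 = 7a
byte 5: (dd XOR 52) XOR 74 = 8f XOR 74 = fb
byte 6: (80 XOR b5) XOR 20 = 35 XOR 20 = 15
byte 7: (87 XOR 72) XOR 74 = f5 XOR 74 = 81
byte 8: (b6 XOR 46) XOR 68 = f0 XOR 68 = 98
byte 9: (ec XOR 65) XOR 65 = 89 XOR 65 = ec
byte 10: (d3 XOR d2) XOR 20 = 01 XOR 20 = 21

e0 1d 94 e3 7a fb 15 81 98 ec 21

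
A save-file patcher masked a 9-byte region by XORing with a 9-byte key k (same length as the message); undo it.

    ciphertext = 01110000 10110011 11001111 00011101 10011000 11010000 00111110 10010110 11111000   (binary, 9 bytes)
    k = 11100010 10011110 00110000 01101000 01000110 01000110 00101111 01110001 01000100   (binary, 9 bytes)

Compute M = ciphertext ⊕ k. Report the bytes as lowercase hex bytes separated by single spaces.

92 2d ff 75 de 96 11 e7 bc

XOR is its own inverse, so applying the key byte-wise gives the result directly.
70 xor e2 = 92
b3 xor 9e = 2d
cf xor 30 = ff
1d xor 68 = 75
98 xor 46 = de
d0 xor 46 = 96
3e xor 2f = 11
96 xor 71 = e7
f8 xor 44 = bc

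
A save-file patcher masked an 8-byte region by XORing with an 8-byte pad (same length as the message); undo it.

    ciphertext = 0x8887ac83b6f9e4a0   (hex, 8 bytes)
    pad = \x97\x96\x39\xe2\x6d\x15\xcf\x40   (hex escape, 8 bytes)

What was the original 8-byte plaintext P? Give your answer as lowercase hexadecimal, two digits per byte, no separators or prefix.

1f119561dbec2be0

88 xor 97 = 1f
87 xor 96 = 11
ac xor 39 = 95
83 xor e2 = 61
b6 xor 6d = db
f9 xor 15 = ec
e4 xor cf = 2b
a0 xor 40 = e0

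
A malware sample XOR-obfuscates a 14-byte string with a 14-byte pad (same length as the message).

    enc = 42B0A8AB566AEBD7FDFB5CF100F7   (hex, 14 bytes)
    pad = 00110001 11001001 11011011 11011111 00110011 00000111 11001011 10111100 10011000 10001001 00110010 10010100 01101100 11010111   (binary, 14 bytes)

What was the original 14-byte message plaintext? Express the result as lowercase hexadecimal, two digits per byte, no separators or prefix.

73797374656d206b65726e656c20

42 xor 31 = 73
b0 xor c9 = 79
a8 xor db = 73
ab xor df = 74
56 xor 33 = 65
6a xor 07 = 6d
eb xor cb = 20
d7 xor bc = 6b
fd xor 98 = 65
fb xor 89 = 72
5c xor 32 = 6e
f1 xor 94 = 65
00 xor 6c = 6c
f7 xor d7 = 20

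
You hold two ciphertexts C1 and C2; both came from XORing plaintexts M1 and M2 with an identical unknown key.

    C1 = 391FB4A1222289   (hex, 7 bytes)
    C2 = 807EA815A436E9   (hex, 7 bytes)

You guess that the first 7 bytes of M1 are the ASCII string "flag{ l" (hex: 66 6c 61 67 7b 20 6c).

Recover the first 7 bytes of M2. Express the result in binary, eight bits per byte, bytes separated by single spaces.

11011111 00001101 01111101 11010011 11111101 00110100 00001100

First, C1 ⊕ C2 = (M1 ⊕ K) ⊕ (M2 ⊕ K) = M1 ⊕ M2, so the key drops out. Then M2 = (M1 ⊕ M2) ⊕ M1 over the first 7 bytes.
byte 0: (39 XOR 80) XOR 66 = b9 XOR 66 = df
byte 1: (1f XOR 7e) XOR 6c = 61 XOR 6c = 0d
byte 2: (b4 XOR a8) XOR 61 = 1c XOR 61 = 7d
byte 3: (a1 XOR 15) XOR 67 = b4 XOR 67 = d3
byte 4: (22 XOR a4) XOR 7b = 86 XOR 7b = fd
byte 5: (22 XOR 36) XOR 20 = 14 XOR 20 = 34
byte 6: (89 XOR e9) XOR 6c = 60 XOR 6c = 0c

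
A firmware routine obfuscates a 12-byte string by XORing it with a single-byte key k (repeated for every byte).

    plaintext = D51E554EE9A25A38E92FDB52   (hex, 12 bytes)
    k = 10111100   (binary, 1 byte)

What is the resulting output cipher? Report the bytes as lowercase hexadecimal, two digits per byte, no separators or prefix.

69a2e9f2551ee684559367ee

The 1-byte key repeats, so the effective keystream is bc bc bc bc bc bc bc bc bc bc bc bc.
byte 0: 11010101 XOR 10111100 = 01101001
byte 1: 00011110 XOR 10111100 = 10100010
byte 2: 01010101 XOR 10111100 = 11101001
byte 3: 01001110 XOR 10111100 = 11110010
byte 4: 11101001 XOR 10111100 = 01010101
byte 5: 10100010 XOR 10111100 = 00011110
byte 6: 01011010 XOR 10111100 = 11100110
byte 7: 00111000 XOR 10111100 = 10000100
byte 8: 11101001 XOR 10111100 = 01010101
byte 9: 00101111 XOR 10111100 = 10010011
byte 10: 11011011 XOR 10111100 = 01100111
byte 11: 01010010 XOR 10111100 = 11101110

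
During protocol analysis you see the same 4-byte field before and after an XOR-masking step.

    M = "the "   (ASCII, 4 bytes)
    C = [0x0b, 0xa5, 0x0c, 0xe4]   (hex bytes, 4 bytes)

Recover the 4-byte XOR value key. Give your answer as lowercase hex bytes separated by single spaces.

Since C = M ⊕ key, XORing both sides with M gives key = M ⊕ C.
74 ⊕ 0b = 7f
68 ⊕ a5 = cd
65 ⊕ 0c = 69
20 ⊕ e4 = c4

7f cd 69 c4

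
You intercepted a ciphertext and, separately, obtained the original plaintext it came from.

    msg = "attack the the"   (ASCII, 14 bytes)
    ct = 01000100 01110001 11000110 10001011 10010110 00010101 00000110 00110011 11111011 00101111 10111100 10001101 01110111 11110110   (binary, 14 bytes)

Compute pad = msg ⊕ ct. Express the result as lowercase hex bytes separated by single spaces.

25 05 b2 ea f5 7e 26 47 93 4a 9c f9 1f 93

Since ct = msg ⊕ pad, XORing both sides with msg gives pad = msg ⊕ ct.
 97 ^  68 =  37
116 ^ 113 =   5
116 ^ 198 = 178
 97 ^ 139 = 234
 99 ^ 150 = 245
107 ^  21 = 126
 32 ^   6 =  38
116 ^  51 =  71
104 ^ 251 = 147
101 ^  47 =  74
 32 ^ 188 = 156
116 ^ 141 = 249
104 ^ 119 =  31
101 ^ 246 = 147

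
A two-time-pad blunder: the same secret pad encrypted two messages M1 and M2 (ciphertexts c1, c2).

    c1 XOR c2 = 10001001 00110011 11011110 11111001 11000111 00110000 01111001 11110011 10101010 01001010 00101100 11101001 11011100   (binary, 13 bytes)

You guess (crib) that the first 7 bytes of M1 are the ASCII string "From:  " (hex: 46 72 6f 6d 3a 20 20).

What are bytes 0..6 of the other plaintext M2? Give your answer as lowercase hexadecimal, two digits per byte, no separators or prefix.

cf41b194fd1059

Since c1 ⊕ c2 = M1 ⊕ M2, XORing with the guessed M1 bytes yields the corresponding M2 bytes: M2 = (c1 ⊕ c2) ⊕ M1.
byte 0: 89 ^ 46 = cf
byte 1: 33 ^ 72 = 41
byte 2: de ^ 6f = b1
byte 3: f9 ^ 6d = 94
byte 4: c7 ^ 3a = fd
byte 5: 30 ^ 20 = 10
byte 6: 79 ^ 20 = 59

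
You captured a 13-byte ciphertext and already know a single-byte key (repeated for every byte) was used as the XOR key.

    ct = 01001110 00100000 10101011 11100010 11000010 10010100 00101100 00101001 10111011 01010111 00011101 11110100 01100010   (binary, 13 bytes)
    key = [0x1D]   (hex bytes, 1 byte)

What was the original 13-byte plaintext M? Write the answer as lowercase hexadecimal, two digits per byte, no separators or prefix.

533db6ffdf893134a64a00e97f

The 1-byte key repeats, so the effective keystream is 1d 1d 1d 1d 1d 1d 1d 1d 1d 1d 1d 1d 1d.
byte 0:  78 ^  29 =  83
byte 1:  32 ^  29 =  61
byte 2: 171 ^  29 = 182
byte 3: 226 ^  29 = 255
byte 4: 194 ^  29 = 223
byte 5: 148 ^  29 = 137
byte 6:  44 ^  29 =  49
byte 7:  41 ^  29 =  52
byte 8: 187 ^  29 = 166
byte 9:  87 ^  29 =  74
byte 10:  29 ^  29 =   0
byte 11: 244 ^  29 = 233
byte 12:  98 ^  29 = 127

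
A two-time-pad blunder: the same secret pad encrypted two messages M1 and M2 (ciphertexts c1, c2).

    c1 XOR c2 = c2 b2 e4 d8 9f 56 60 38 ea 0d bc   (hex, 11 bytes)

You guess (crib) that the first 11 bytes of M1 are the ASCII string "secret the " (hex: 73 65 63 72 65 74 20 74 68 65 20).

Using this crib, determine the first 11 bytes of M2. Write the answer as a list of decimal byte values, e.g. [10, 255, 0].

[177, 215, 135, 170, 250, 34, 64, 76, 130, 104, 156]

Since c1 ⊕ c2 = M1 ⊕ M2, XORing with the guessed M1 bytes yields the corresponding M2 bytes: M2 = (c1 ⊕ c2) ⊕ M1.
c2 XOR 73 = b1
b2 XOR 65 = d7
e4 XOR 63 = 87
d8 XOR 72 = aa
9f XOR 65 = fa
56 XOR 74 = 22
60 XOR 20 = 40
38 XOR 74 = 4c
ea XOR 68 = 82
0d XOR 65 = 68
bc XOR 20 = 9c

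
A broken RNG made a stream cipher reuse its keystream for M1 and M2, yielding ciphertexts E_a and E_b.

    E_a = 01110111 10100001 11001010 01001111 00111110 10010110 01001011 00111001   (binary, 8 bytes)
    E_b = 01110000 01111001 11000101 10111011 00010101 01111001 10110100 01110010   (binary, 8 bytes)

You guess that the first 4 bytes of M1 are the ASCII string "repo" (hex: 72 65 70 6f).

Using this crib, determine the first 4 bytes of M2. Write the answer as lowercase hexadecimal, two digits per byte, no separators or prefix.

First, E_a ⊕ E_b = (M1 ⊕ K) ⊕ (M2 ⊕ K) = M1 ⊕ M2, so the key drops out. Then M2 = (M1 ⊕ M2) ⊕ M1 over the first 4 bytes.
byte 0: (77 ⊕ 70) ⊕ 72 = 07 ⊕ 72 = 75
byte 1: (a1 ⊕ 79) ⊕ 65 = d8 ⊕ 65 = bd
byte 2: (ca ⊕ c5) ⊕ 70 = 0f ⊕ 70 = 7f
byte 3: (4f ⊕ bb) ⊕ 6f = f4 ⊕ 6f = 9b

75bd7f9b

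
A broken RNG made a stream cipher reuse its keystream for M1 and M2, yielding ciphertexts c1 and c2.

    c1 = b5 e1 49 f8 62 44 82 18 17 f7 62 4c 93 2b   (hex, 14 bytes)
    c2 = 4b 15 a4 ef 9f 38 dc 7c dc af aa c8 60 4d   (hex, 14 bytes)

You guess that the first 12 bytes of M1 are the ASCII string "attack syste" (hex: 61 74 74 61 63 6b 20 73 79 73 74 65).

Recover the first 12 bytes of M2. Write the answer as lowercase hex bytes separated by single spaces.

First, c1 ⊕ c2 = (M1 ⊕ K) ⊕ (M2 ⊕ K) = M1 ⊕ M2, so the key drops out. Then M2 = (M1 ⊕ M2) ⊕ M1 over the first 12 bytes.
byte 0: (b5 xor 4b) xor 61 = fe xor 61 = 9f
byte 1: (e1 xor 15) xor 74 = f4 xor 74 = 80
byte 2: (49 xor a4) xor 74 = ed xor 74 = 99
byte 3: (f8 xor ef) xor 61 = 17 xor 61 = 76
byte 4: (62 xor 9f) xor 63 = fd xor 63 = 9e
byte 5: (44 xor 38) xor 6b = 7c xor 6b = 17
byte 6: (82 xor dc) xor 20 = 5e xor 20 = 7e
byte 7: (18 xor 7c) xor 73 = 64 xor 73 = 17
byte 8: (17 xor dc) xor 79 = cb xor 79 = b2
byte 9: (f7 xor af) xor 73 = 58 xor 73 = 2b
byte 10: (62 xor aa) xor 74 = c8 xor 74 = bc
byte 11: (4c xor c8) xor 65 = 84 xor 65 = e1

9f 80 99 76 9e 17 7e 17 b2 2b bc e1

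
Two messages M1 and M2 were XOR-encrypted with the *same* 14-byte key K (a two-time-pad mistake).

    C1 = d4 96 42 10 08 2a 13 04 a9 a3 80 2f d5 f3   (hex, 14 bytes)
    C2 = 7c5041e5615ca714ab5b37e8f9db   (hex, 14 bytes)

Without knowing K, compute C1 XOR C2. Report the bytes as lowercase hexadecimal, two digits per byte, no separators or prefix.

C1 ⊕ C2 = (M1 ⊕ K) ⊕ (M2 ⊕ K) = M1 ⊕ M2 — the shared key cancels under XOR.
d4 ^ 7c = a8
96 ^ 50 = c6
42 ^ 41 = 03
10 ^ e5 = f5
08 ^ 61 = 69
2a ^ 5c = 76
13 ^ a7 = b4
04 ^ 14 = 10
a9 ^ ab = 02
a3 ^ 5b = f8
80 ^ 37 = b7
2f ^ e8 = c7
d5 ^ f9 = 2c
f3 ^ db = 28

a8c603f56976b41002f8b7c72c28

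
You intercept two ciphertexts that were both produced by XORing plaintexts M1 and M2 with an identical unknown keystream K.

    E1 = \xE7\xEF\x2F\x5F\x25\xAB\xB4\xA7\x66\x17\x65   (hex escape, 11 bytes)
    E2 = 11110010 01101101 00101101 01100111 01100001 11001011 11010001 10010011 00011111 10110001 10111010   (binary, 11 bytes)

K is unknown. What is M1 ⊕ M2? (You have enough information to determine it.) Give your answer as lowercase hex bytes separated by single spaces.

15 82 02 38 44 60 65 34 79 a6 df

E1 ⊕ E2 = (M1 ⊕ K) ⊕ (M2 ⊕ K) = M1 ⊕ M2 — the shared key cancels under XOR.
byte 0: e7 ⊕ f2 = 15
byte 1: ef ⊕ 6d = 82
byte 2: 2f ⊕ 2d = 02
byte 3: 5f ⊕ 67 = 38
byte 4: 25 ⊕ 61 = 44
byte 5: ab ⊕ cb = 60
byte 6: b4 ⊕ d1 = 65
byte 7: a7 ⊕ 93 = 34
byte 8: 66 ⊕ 1f = 79
byte 9: 17 ⊕ b1 = a6
byte 10: 65 ⊕ ba = df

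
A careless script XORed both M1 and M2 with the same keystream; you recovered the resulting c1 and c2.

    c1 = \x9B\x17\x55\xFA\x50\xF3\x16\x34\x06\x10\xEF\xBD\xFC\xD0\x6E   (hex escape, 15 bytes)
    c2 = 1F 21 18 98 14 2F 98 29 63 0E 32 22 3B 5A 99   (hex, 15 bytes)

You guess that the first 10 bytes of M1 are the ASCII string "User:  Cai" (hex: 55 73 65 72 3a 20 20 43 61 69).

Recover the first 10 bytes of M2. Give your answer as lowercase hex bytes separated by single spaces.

First, c1 ⊕ c2 = (M1 ⊕ K) ⊕ (M2 ⊕ K) = M1 ⊕ M2, so the key drops out. Then M2 = (M1 ⊕ M2) ⊕ M1 over the first 10 bytes.
byte 0: (9b xor 1f) xor 55 = 84 xor 55 = d1
byte 1: (17 xor 21) xor 73 = 36 xor 73 = 45
byte 2: (55 xor 18) xor 65 = 4d xor 65 = 28
byte 3: (fa xor 98) xor 72 = 62 xor 72 = 10
byte 4: (50 xor 14) xor 3a = 44 xor 3a = 7e
byte 5: (f3 xor 2f) xor 20 = dc xor 20 = fc
byte 6: (16 xor 98) xor 20 = 8e xor 20 = ae
byte 7: (34 xor 29) xor 43 = 1d xor 43 = 5e
byte 8: (06 xor 63) xor 61 = 65 xor 61 = 04
byte 9: (10 xor 0e) xor 69 = 1e xor 69 = 77

d1 45 28 10 7e fc ae 5e 04 77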